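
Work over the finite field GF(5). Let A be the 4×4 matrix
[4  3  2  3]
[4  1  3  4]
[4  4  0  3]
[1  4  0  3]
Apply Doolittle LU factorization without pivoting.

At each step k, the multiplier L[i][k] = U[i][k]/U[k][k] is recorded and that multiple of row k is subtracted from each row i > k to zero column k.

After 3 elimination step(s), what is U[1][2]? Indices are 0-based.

U[1][2] = 1

Step 1: pivot at (0,0) is 4.
  row1 ← row1 − (1)·row0  ⇒  L[1][0]=1, U row1=(0, 3, 1, 1)
  row2 ← row2 − (1)·row0  ⇒  L[2][0]=1, U row2=(0, 1, 3, 0)
  row3 ← row3 − (4)·row0  ⇒  L[3][0]=4, U row3=(0, 2, 2, 1)
Step 2: pivot at (1,1) is 3.
  row2 ← row2 − (2)·row1  ⇒  L[2][1]=2, U row2=(0, 0, 1, 3)
  row3 ← row3 − (4)·row1  ⇒  L[3][1]=4, U row3=(0, 0, 3, 2)
Step 3: pivot at (2,2) is 1.
  row3 ← row3 − (3)·row2  ⇒  L[3][2]=3, U row3=(0, 0, 0, 3)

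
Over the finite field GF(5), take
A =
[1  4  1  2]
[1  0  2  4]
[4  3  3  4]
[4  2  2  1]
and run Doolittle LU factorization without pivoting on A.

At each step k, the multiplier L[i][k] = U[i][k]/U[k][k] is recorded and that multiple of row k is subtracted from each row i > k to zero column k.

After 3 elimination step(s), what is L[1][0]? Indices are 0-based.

k=0: U[0][0]=1
  eliminate (1,0): mult=1, new row 1: (0, 1, 1, 2); set L[1][0]=1
  eliminate (2,0): mult=4, new row 2: (0, 2, 4, 1); set L[2][0]=4
  eliminate (3,0): mult=4, new row 3: (0, 1, 3, 3); set L[3][0]=4
k=1: U[1][1]=1
  eliminate (2,1): mult=2, new row 2: (0, 0, 2, 2); set L[2][1]=2
  eliminate (3,1): mult=1, new row 3: (0, 0, 2, 1); set L[3][1]=1
k=2: U[2][2]=2
  eliminate (3,2): mult=1, new row 3: (0, 0, 0, 4); set L[3][2]=1

L[1][0] = 1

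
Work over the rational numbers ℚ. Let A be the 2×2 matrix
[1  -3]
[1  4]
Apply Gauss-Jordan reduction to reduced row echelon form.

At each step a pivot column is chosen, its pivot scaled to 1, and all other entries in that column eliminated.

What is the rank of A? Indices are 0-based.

rank = 2

[1] R0 /= 1  ⇒  (1, -3)
     R1 -= 1·R0  ⇒  (0, 7)
[2] R1 /= 7  ⇒  (0, 1)
     R0 -= -3·R1  ⇒  (1, 0)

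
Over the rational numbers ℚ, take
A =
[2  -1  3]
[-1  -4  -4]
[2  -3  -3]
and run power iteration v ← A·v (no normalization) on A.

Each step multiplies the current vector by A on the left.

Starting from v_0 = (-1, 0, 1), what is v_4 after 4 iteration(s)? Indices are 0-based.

v_0 = (-1, 0, 1).
v_1 = A·v_0 = (1, -3, -5).
v_2 = A·v_1 = (-10, 31, 26).
v_3 = A·v_2 = (27, -218, -191).
v_4 = A·v_3 = (-301, 1609, 1281).

v_4 = (-301, 1609, 1281)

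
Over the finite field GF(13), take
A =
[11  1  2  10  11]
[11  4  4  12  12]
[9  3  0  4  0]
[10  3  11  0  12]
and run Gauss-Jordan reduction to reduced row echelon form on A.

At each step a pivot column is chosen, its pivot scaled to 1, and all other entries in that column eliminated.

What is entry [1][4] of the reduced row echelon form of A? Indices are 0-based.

step 1: normalize row 0 (÷11) = (1, 6, 12, 8, 1)
  row 1: subtract 11×row0 = (0, 3, 2, 2, 1)
  row 2: subtract 9×row0 = (0, 1, 9, 10, 4)
  row 3: subtract 10×row0 = (0, 8, 8, 11, 2)
step 2: normalize row 1 (÷3) = (0, 1, 5, 5, 9)
  row 0: subtract 6×row1 = (1, 0, 8, 4, 12)
  row 2: subtract 1×row1 = (0, 0, 4, 5, 8)
  row 3: subtract 8×row1 = (0, 0, 7, 10, 8)
step 3: normalize row 2 (÷4) = (0, 0, 1, 11, 2)
  row 0: subtract 8×row2 = (1, 0, 0, 7, 9)
  row 1: subtract 5×row2 = (0, 1, 0, 2, 12)
  row 3: subtract 7×row2 = (0, 0, 0, 11, 7)
step 4: normalize row 3 (÷11) = (0, 0, 0, 1, 3)
  row 0: subtract 7×row3 = (1, 0, 0, 0, 1)
  row 1: subtract 2×row3 = (0, 1, 0, 0, 6)
  row 2: subtract 11×row3 = (0, 0, 1, 0, 8)

M[1][4] = 6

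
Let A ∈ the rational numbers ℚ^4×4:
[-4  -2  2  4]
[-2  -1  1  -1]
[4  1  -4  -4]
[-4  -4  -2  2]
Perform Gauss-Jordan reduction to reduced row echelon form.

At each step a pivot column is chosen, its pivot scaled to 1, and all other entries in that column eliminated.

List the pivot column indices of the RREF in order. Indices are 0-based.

pivot columns: 0, 1, 3

pivot(0,0)=-4: scale R0 → (1, 1/2, -1/2, -1)
  clear (1,0): R1 −= (-2)R0 → (0, 0, 0, -3)
  clear (2,0): R2 −= (4)R0 → (0, -1, -2, 0)
  clear (3,0): R3 −= (-4)R0 → (0, -2, -4, -2)
pivot(1,1): swap R1↔R2
pivot(1,1)=-1: scale R1 → (0, 1, 2, 0)
  clear (0,1): R0 −= (1/2)R1 → (1, 0, -3/2, -1)
  clear (3,1): R3 −= (-2)R1 → (0, 0, 0, -2)
col 2: no nonzero at/below row 2; advance.
pivot(2,3)=-3: scale R2 → (0, 0, 0, 1)
  clear (0,3): R0 −= (-1)R2 → (1, 0, -3/2, 0)
  clear (3,3): R3 −= (-2)R2 → (0, 0, 0, 0)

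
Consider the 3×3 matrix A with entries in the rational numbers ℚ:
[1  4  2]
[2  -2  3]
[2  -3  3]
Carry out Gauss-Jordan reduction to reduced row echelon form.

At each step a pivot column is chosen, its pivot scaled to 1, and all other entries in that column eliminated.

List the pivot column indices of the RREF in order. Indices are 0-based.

[1] R0 /= 1  ⇒  (1, 4, 2)
     R1 -= 2·R0  ⇒  (0, -10, -1)
     R2 -= 2·R0  ⇒  (0, -11, -1)
[2] R1 /= -10  ⇒  (0, 1, 1/10)
     R0 -= 4·R1  ⇒  (1, 0, 8/5)
     R2 -= -11·R1  ⇒  (0, 0, 1/10)
[3] R2 /= 1/10  ⇒  (0, 0, 1)
     R0 -= 8/5·R2  ⇒  (1, 0, 0)
     R1 -= 1/10·R2  ⇒  (0, 1, 0)

pivot columns: 0, 1, 2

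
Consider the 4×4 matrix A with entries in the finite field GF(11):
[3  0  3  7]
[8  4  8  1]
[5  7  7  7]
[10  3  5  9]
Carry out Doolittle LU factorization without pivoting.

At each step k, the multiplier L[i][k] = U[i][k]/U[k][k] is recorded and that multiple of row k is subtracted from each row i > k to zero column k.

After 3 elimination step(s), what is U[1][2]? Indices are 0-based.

Step 1: pivot at (0,0) is 3.
  row1 ← row1 − (10)·row0  ⇒  L[1][0]=10, U row1=(0, 4, 0, 8)
  row2 ← row2 − (9)·row0  ⇒  L[2][0]=9, U row2=(0, 7, 2, 10)
  row3 ← row3 − (7)·row0  ⇒  L[3][0]=7, U row3=(0, 3, 6, 4)
Step 2: pivot at (1,1) is 4.
  row2 ← row2 − (10)·row1  ⇒  L[2][1]=10, U row2=(0, 0, 2, 7)
  row3 ← row3 − (9)·row1  ⇒  L[3][1]=9, U row3=(0, 0, 6, 9)
Step 3: pivot at (2,2) is 2.
  row3 ← row3 − (3)·row2  ⇒  L[3][2]=3, U row3=(0, 0, 0, 10)

U[1][2] = 0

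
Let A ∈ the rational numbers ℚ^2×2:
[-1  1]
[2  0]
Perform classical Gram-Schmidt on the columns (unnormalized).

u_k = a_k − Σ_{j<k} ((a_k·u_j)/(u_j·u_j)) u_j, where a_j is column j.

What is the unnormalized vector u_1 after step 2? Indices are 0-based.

Step 1: u_0 = a_0 = (-1, 2).
Step 2: u_1 = a_1 − (-1/5)·u_0 = (4/5, 2/5).

u_1 = (4/5, 2/5)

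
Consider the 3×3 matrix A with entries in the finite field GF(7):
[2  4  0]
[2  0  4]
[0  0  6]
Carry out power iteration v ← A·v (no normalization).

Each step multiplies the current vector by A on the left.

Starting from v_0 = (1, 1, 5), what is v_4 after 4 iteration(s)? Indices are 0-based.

v_4 = (5, 1, 5)

v_0 = (1, 1, 5).
v_1 = A·v_0 = (6, 1, 2).
v_2 = A·v_1 = (2, 6, 5).
v_3 = A·v_2 = (0, 3, 2).
v_4 = A·v_3 = (5, 1, 5).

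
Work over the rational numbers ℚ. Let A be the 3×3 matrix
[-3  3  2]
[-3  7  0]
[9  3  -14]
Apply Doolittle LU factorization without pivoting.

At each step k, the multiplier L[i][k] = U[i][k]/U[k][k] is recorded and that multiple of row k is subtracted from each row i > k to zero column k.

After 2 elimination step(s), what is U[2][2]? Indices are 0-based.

U[2][2] = -2

Step 1: pivot at (0,0) is -3.
  row1 ← row1 − (1)·row0  ⇒  L[1][0]=1, U row1=(0, 4, -2)
  row2 ← row2 − (-3)·row0  ⇒  L[2][0]=-3, U row2=(0, 12, -8)
Step 2: pivot at (1,1) is 4.
  row2 ← row2 − (3)·row1  ⇒  L[2][1]=3, U row2=(0, 0, -2)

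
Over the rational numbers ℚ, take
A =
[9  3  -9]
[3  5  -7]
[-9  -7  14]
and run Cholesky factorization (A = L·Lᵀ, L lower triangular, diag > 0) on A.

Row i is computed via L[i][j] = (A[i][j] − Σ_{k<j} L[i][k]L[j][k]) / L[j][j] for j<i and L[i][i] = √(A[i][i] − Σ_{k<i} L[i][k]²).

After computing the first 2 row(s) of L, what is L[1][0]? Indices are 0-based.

L[1][0] = 1

Step 1: L[0][0] = √(9) = 3.
  L[1][0] = (3) / L[0][0] = 1.
Step 2: L[1][1] = √(4) = 2.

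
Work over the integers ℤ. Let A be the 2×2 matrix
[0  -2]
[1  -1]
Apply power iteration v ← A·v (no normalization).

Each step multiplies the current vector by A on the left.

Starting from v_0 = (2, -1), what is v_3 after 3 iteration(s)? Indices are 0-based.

v_0 = (2, -1).
v_1 = A·v_0 = (2, 3).
v_2 = A·v_1 = (-6, -1).
v_3 = A·v_2 = (2, -5).

v_3 = (2, -5)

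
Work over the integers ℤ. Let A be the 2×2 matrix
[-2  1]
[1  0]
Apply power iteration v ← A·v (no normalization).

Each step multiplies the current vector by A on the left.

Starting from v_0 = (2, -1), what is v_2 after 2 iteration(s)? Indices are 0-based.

v_0 = (2, -1).
v_1 = A·v_0 = (-5, 2).
v_2 = A·v_1 = (12, -5).

v_2 = (12, -5)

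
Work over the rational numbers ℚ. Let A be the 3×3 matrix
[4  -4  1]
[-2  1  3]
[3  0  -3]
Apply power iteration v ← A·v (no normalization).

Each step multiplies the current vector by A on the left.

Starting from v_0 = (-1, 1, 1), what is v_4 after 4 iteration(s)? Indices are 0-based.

v_0 = (-1, 1, 1).
v_1 = A·v_0 = (-7, 6, -6).
v_2 = A·v_1 = (-58, 2, -3).
v_3 = A·v_2 = (-243, 109, -165).
v_4 = A·v_3 = (-1573, 100, -234).

v_4 = (-1573, 100, -234)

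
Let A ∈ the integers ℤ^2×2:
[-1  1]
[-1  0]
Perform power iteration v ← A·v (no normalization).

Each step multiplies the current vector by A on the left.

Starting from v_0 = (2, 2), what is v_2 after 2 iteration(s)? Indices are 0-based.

v_0 = (2, 2).
v_1 = A·v_0 = (0, -2).
v_2 = A·v_1 = (-2, 0).

v_2 = (-2, 0)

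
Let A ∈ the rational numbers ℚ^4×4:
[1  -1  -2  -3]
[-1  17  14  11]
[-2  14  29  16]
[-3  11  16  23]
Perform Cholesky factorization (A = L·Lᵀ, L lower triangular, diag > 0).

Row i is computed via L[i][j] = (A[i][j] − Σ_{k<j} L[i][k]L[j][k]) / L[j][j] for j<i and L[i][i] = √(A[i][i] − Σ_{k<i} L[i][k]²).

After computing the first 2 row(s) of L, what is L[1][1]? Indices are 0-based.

Step 1: L[0][0] = √(1) = 1.
  L[1][0] = (-1) / L[0][0] = -1.
Step 2: L[1][1] = √(16) = 4.

L[1][1] = 4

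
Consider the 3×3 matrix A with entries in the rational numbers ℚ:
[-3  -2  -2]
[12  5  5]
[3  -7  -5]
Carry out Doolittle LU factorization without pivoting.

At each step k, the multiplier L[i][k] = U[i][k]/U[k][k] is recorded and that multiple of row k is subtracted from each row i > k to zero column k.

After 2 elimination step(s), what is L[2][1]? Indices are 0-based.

L[2][1] = 3

[col 0] pivot -3
  R1 -= -4*R0 → (0, -3, -3)  (L[1][0] := -4)
  R2 -= -1*R0 → (0, -9, -7)  (L[2][0] := -1)
[col 1] pivot -3
  R2 -= 3*R1 → (0, 0, 2)  (L[2][1] := 3)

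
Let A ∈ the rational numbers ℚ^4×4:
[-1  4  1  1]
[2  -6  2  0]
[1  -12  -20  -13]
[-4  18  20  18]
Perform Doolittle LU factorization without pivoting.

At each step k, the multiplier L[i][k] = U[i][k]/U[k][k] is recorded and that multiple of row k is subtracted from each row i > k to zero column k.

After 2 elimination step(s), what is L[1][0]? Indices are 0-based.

L[1][0] = -2

[col 0] pivot -1
  R1 -= -2*R0 → (0, 2, 4, 2)  (L[1][0] := -2)
  R2 -= -1*R0 → (0, -8, -19, -12)  (L[2][0] := -1)
  R3 -= 4*R0 → (0, 2, 16, 14)  (L[3][0] := 4)
[col 1] pivot 2
  R2 -= -4*R1 → (0, 0, -3, -4)  (L[2][1] := -4)
  R3 -= 1*R1 → (0, 0, 12, 12)  (L[3][1] := 1)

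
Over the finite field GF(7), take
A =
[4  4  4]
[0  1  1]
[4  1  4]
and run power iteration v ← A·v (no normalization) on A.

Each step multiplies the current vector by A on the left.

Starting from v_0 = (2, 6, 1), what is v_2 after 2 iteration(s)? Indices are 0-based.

v_0 = (2, 6, 1).
v_1 = A·v_0 = (1, 0, 4).
v_2 = A·v_1 = (6, 4, 6).

v_2 = (6, 4, 6)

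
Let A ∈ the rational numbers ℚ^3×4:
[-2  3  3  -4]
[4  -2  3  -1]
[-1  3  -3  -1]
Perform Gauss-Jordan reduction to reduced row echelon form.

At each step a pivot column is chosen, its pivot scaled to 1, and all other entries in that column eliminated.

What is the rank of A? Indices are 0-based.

rank = 3

pivot(0,0)=-2: scale R0 → (1, -3/2, -3/2, 2)
  clear (1,0): R1 −= (4)R0 → (0, 4, 9, -9)
  clear (2,0): R2 −= (-1)R0 → (0, 3/2, -9/2, 1)
pivot(1,1)=4: scale R1 → (0, 1, 9/4, -9/4)
  clear (0,1): R0 −= (-3/2)R1 → (1, 0, 15/8, -11/8)
  clear (2,1): R2 −= (3/2)R1 → (0, 0, -63/8, 35/8)
pivot(2,2)=-63/8: scale R2 → (0, 0, 1, -5/9)
  clear (0,2): R0 −= (15/8)R2 → (1, 0, 0, -1/3)
  clear (1,2): R1 −= (9/4)R2 → (0, 1, 0, -1)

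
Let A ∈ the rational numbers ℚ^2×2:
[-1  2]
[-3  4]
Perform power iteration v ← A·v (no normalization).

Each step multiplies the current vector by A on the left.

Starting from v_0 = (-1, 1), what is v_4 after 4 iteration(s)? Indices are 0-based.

v_0 = (-1, 1).
v_1 = A·v_0 = (3, 7).
v_2 = A·v_1 = (11, 19).
v_3 = A·v_2 = (27, 43).
v_4 = A·v_3 = (59, 91).

v_4 = (59, 91)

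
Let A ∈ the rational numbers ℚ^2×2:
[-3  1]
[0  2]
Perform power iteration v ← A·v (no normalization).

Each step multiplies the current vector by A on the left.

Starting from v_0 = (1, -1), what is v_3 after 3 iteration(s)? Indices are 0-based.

v_3 = (-34, -8)

v_0 = (1, -1).
v_1 = A·v_0 = (-4, -2).
v_2 = A·v_1 = (10, -4).
v_3 = A·v_2 = (-34, -8).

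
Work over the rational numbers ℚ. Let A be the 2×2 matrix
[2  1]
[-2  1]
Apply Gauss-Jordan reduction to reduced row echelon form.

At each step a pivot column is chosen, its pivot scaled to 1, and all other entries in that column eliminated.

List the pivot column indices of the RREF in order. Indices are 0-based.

step 1: normalize row 0 (÷2) = (1, 1/2)
  row 1: subtract -2×row0 = (0, 2)
step 2: normalize row 1 (÷2) = (0, 1)
  row 0: subtract 1/2×row1 = (1, 0)

pivot columns: 0, 1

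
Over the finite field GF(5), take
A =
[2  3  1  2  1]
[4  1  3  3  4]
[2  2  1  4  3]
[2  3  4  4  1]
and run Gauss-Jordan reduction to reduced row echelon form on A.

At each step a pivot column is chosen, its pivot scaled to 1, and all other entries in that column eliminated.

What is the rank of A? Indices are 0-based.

rank = 4

step 1: normalize row 0 (÷2) = (1, 4, 3, 1, 3)
  row 1: subtract 4×row0 = (0, 0, 1, 4, 2)
  row 2: subtract 2×row0 = (0, 4, 0, 2, 2)
  row 3: subtract 2×row0 = (0, 0, 3, 2, 0)
step 2: exchange rows 1,2
step 2: normalize row 1 (÷4) = (0, 1, 0, 3, 3)
  row 0: subtract 4×row1 = (1, 0, 3, 4, 1)
step 3: normalize row 2 (÷1) = (0, 0, 1, 4, 2)
  row 0: subtract 3×row2 = (1, 0, 0, 2, 0)
  row 3: subtract 3×row2 = (0, 0, 0, 0, 4)
skip col 3 (zero from row 3)
step 4: normalize row 3 (÷4) = (0, 0, 0, 0, 1)
  row 1: subtract 3×row3 = (0, 1, 0, 3, 0)
  row 2: subtract 2×row3 = (0, 0, 1, 4, 0)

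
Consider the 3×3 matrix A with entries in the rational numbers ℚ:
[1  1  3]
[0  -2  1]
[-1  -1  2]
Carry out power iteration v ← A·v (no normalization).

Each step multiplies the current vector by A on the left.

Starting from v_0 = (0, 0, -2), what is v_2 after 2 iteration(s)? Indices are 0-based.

v_2 = (-20, 0, 0)

v_0 = (0, 0, -2).
v_1 = A·v_0 = (-6, -2, -4).
v_2 = A·v_1 = (-20, 0, 0).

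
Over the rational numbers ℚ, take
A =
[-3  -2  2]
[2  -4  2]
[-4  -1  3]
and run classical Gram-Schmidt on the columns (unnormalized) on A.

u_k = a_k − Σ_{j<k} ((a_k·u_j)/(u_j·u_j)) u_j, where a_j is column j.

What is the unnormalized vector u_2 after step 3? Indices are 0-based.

Step 1: u_0 = a_0 = (-3, 2, -4).
Step 2: u_1 = a_1 − (2/29)·u_0 = (-52/29, -120/29, -21/29).
Step 3: u_2 = a_2 − (-14/29)·u_0 − (-37/55)·u_1 = (-36/55, 2/11, 32/55).

u_2 = (-36/55, 2/11, 32/55)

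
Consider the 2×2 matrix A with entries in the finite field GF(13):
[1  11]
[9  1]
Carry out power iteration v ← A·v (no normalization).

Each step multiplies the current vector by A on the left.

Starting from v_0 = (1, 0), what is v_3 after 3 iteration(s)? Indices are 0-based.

v_3 = (12, 8)

v_0 = (1, 0).
v_1 = A·v_0 = (1, 9).
v_2 = A·v_1 = (9, 5).
v_3 = A·v_2 = (12, 8).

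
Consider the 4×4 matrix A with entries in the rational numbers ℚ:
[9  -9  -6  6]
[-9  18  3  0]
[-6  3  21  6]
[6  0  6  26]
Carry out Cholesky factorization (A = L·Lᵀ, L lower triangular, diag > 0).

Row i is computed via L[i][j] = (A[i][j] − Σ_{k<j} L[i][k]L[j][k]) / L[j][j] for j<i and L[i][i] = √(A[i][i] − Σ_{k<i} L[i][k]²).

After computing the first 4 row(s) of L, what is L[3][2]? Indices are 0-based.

L[3][2] = 3

Step 1: L[0][0] = √(9) = 3.
  L[1][0] = (-9) / L[0][0] = -3.
Step 2: L[1][1] = √(9) = 3.
  L[2][0] = (-6) / L[0][0] = -2.
  L[2][1] = (-3) / L[1][1] = -1.
Step 3: L[2][2] = √(16) = 4.
  L[3][0] = (6) / L[0][0] = 2.
  L[3][1] = (6) / L[1][1] = 2.
  L[3][2] = (12) / L[2][2] = 3.
Step 4: L[3][3] = √(9) = 3.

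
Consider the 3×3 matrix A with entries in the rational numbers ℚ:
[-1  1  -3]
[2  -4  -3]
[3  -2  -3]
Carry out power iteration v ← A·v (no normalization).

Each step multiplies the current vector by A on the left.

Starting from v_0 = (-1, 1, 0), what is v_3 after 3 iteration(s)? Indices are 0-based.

v_3 = (-63, -257, -164)

v_0 = (-1, 1, 0).
v_1 = A·v_0 = (2, -6, -5).
v_2 = A·v_1 = (7, 43, 33).
v_3 = A·v_2 = (-63, -257, -164).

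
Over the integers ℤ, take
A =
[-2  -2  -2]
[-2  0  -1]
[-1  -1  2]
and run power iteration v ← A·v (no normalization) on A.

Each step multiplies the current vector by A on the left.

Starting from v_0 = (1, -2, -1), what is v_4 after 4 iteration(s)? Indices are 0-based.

v_4 = (-92, -65, -43)

v_0 = (1, -2, -1).
v_1 = A·v_0 = (4, -1, -1).
v_2 = A·v_1 = (-4, -7, -5).
v_3 = A·v_2 = (32, 13, 1).
v_4 = A·v_3 = (-92, -65, -43).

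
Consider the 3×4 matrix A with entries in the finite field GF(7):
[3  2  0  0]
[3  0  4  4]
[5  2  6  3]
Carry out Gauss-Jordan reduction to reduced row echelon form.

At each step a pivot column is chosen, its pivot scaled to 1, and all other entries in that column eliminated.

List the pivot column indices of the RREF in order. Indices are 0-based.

pivot(0,0)=3: scale R0 → (1, 3, 0, 0)
  clear (1,0): R1 −= (3)R0 → (0, 5, 4, 4)
  clear (2,0): R2 −= (5)R0 → (0, 1, 6, 3)
pivot(1,1)=5: scale R1 → (0, 1, 5, 5)
  clear (0,1): R0 −= (3)R1 → (1, 0, 6, 6)
  clear (2,1): R2 −= (1)R1 → (0, 0, 1, 5)
pivot(2,2)=1: scale R2 → (0, 0, 1, 5)
  clear (0,2): R0 −= (6)R2 → (1, 0, 0, 4)
  clear (1,2): R1 −= (5)R2 → (0, 1, 0, 1)

pivot columns: 0, 1, 2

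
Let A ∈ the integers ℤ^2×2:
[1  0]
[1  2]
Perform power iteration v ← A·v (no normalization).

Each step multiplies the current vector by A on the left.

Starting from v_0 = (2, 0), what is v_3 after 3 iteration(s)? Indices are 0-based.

v_3 = (2, 14)

v_0 = (2, 0).
v_1 = A·v_0 = (2, 2).
v_2 = A·v_1 = (2, 6).
v_3 = A·v_2 = (2, 14).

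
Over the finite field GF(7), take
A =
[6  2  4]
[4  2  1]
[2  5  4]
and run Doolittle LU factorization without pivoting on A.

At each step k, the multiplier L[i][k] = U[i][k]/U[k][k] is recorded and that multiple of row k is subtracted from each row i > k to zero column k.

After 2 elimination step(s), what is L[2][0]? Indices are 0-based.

k=0: U[0][0]=6
  eliminate (1,0): mult=3, new row 1: (0, 3, 3); set L[1][0]=3
  eliminate (2,0): mult=5, new row 2: (0, 2, 5); set L[2][0]=5
k=1: U[1][1]=3
  eliminate (2,1): mult=3, new row 2: (0, 0, 3); set L[2][1]=3

L[2][0] = 5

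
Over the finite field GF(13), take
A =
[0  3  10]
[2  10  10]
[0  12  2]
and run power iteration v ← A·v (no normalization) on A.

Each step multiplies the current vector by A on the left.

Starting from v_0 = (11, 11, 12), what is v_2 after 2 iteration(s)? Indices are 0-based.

v_2 = (2, 5, 8)

v_0 = (11, 11, 12).
v_1 = A·v_0 = (10, 5, 0).
v_2 = A·v_1 = (2, 5, 8).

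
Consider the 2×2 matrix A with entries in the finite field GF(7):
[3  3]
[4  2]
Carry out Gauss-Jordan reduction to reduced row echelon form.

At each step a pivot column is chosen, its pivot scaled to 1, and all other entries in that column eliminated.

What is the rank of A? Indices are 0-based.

rank = 2

pivot(0,0)=3: scale R0 → (1, 1)
  clear (1,0): R1 −= (4)R0 → (0, 5)
pivot(1,1)=5: scale R1 → (0, 1)
  clear (0,1): R0 −= (1)R1 → (1, 0)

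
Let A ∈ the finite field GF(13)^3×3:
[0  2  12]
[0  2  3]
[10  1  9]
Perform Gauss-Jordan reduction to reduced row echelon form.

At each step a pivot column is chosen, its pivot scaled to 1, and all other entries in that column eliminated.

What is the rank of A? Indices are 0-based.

[1] R0 <-> R2
[1] R0 /= 10  ⇒  (1, 4, 10)
[2] R1 /= 2  ⇒  (0, 1, 8)
     R0 -= 4·R1  ⇒  (1, 0, 4)
     R2 -= 2·R1  ⇒  (0, 0, 9)
[3] R2 /= 9  ⇒  (0, 0, 1)
     R0 -= 4·R2  ⇒  (1, 0, 0)
     R1 -= 8·R2  ⇒  (0, 1, 0)

rank = 3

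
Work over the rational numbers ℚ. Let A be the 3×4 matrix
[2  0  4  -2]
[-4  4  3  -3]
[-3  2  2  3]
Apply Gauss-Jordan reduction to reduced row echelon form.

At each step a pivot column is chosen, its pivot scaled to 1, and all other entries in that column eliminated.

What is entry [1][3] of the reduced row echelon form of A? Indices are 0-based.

M[1][3] = -28/5

step 1: normalize row 0 (÷2) = (1, 0, 2, -1)
  row 1: subtract -4×row0 = (0, 4, 11, -7)
  row 2: subtract -3×row0 = (0, 2, 8, 0)
step 2: normalize row 1 (÷4) = (0, 1, 11/4, -7/4)
  row 2: subtract 2×row1 = (0, 0, 5/2, 7/2)
step 3: normalize row 2 (÷5/2) = (0, 0, 1, 7/5)
  row 0: subtract 2×row2 = (1, 0, 0, -19/5)
  row 1: subtract 11/4×row2 = (0, 1, 0, -28/5)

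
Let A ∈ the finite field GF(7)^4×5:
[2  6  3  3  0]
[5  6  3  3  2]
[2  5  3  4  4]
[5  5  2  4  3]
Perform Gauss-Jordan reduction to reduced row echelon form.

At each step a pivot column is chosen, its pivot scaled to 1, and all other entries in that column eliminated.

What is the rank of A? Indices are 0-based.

rank = 4

pivot(0,0)=2: scale R0 → (1, 3, 5, 5, 0)
  clear (1,0): R1 −= (5)R0 → (0, 5, 6, 6, 2)
  clear (2,0): R2 −= (2)R0 → (0, 6, 0, 1, 4)
  clear (3,0): R3 −= (5)R0 → (0, 4, 5, 0, 3)
pivot(1,1)=5: scale R1 → (0, 1, 4, 4, 6)
  clear (0,1): R0 −= (3)R1 → (1, 0, 0, 0, 3)
  clear (2,1): R2 −= (6)R1 → (0, 0, 4, 5, 3)
  clear (3,1): R3 −= (4)R1 → (0, 0, 3, 5, 0)
pivot(2,2)=4: scale R2 → (0, 0, 1, 3, 6)
  clear (1,2): R1 −= (4)R2 → (0, 1, 0, 6, 3)
  clear (3,2): R3 −= (3)R2 → (0, 0, 0, 3, 3)
pivot(3,3)=3: scale R3 → (0, 0, 0, 1, 1)
  clear (1,3): R1 −= (6)R3 → (0, 1, 0, 0, 4)
  clear (2,3): R2 −= (3)R3 → (0, 0, 1, 0, 3)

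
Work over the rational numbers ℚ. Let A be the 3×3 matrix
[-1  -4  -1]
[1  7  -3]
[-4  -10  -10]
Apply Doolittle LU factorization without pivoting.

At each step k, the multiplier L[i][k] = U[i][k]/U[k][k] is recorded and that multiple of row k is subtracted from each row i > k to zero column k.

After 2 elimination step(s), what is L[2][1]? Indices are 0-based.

L[2][1] = 2

Step 1: pivot at (0,0) is -1.
  row1 ← row1 − (-1)·row0  ⇒  L[1][0]=-1, U row1=(0, 3, -4)
  row2 ← row2 − (4)·row0  ⇒  L[2][0]=4, U row2=(0, 6, -6)
Step 2: pivot at (1,1) is 3.
  row2 ← row2 − (2)·row1  ⇒  L[2][1]=2, U row2=(0, 0, 2)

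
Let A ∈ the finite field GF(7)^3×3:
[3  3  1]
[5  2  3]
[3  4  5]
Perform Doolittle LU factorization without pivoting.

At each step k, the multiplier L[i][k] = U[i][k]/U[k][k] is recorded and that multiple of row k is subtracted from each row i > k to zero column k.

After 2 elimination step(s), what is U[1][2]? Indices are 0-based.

U[1][2] = 6

k=0: U[0][0]=3
  eliminate (1,0): mult=4, new row 1: (0, 4, 6); set L[1][0]=4
  eliminate (2,0): mult=1, new row 2: (0, 1, 4); set L[2][0]=1
k=1: U[1][1]=4
  eliminate (2,1): mult=2, new row 2: (0, 0, 6); set L[2][1]=2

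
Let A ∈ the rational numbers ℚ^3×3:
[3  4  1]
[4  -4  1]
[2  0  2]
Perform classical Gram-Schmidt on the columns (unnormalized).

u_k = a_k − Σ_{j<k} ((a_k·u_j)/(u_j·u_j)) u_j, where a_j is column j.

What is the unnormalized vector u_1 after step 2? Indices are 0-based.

u_1 = (128/29, -100/29, 8/29)

Step 1: u_0 = a_0 = (3, 4, 2).
Step 2: u_1 = a_1 − (-4/29)·u_0 = (128/29, -100/29, 8/29).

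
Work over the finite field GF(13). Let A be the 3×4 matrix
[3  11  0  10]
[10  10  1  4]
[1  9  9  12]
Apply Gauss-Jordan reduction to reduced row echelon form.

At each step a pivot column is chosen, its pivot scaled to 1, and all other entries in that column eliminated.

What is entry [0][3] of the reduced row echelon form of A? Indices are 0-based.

M[0][3] = 0

[1] R0 /= 3  ⇒  (1, 8, 0, 12)
     R1 -= 10·R0  ⇒  (0, 8, 1, 1)
     R2 -= 1·R0  ⇒  (0, 1, 9, 0)
[2] R1 /= 8  ⇒  (0, 1, 5, 5)
     R0 -= 8·R1  ⇒  (1, 0, 12, 11)
     R2 -= 1·R1  ⇒  (0, 0, 4, 8)
[3] R2 /= 4  ⇒  (0, 0, 1, 2)
     R0 -= 12·R2  ⇒  (1, 0, 0, 0)
     R1 -= 5·R2  ⇒  (0, 1, 0, 8)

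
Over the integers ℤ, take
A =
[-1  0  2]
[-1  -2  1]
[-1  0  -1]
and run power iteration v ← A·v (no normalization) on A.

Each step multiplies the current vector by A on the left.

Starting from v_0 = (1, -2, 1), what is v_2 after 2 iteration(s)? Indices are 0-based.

v_0 = (1, -2, 1).
v_1 = A·v_0 = (1, 4, -2).
v_2 = A·v_1 = (-5, -11, 1).

v_2 = (-5, -11, 1)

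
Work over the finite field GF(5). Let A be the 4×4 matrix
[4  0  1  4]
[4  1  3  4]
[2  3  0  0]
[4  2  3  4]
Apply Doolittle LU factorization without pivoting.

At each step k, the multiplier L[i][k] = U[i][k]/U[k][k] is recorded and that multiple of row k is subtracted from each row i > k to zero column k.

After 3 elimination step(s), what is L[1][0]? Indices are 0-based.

L[1][0] = 1

k=0: U[0][0]=4
  eliminate (1,0): mult=1, new row 1: (0, 1, 2, 0); set L[1][0]=1
  eliminate (2,0): mult=3, new row 2: (0, 3, 2, 3); set L[2][0]=3
  eliminate (3,0): mult=1, new row 3: (0, 2, 2, 0); set L[3][0]=1
k=1: U[1][1]=1
  eliminate (2,1): mult=3, new row 2: (0, 0, 1, 3); set L[2][1]=3
  eliminate (3,1): mult=2, new row 3: (0, 0, 3, 0); set L[3][1]=2
k=2: U[2][2]=1
  eliminate (3,2): mult=3, new row 3: (0, 0, 0, 1); set L[3][2]=3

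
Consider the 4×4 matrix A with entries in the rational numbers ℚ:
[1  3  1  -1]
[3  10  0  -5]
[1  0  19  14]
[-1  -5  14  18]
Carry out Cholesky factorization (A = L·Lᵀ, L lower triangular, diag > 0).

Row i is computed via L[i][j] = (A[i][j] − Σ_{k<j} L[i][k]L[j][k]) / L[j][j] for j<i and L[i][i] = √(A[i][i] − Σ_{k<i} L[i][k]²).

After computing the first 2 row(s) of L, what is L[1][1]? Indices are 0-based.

Step 1: L[0][0] = √(1) = 1.
  L[1][0] = (3) / L[0][0] = 3.
Step 2: L[1][1] = √(1) = 1.

L[1][1] = 1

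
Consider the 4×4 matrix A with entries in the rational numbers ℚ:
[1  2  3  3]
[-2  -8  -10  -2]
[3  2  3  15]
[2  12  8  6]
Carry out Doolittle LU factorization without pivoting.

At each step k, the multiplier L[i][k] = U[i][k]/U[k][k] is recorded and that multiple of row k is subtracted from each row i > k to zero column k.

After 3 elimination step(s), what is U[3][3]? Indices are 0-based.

U[3][3] = 2

k=0: U[0][0]=1
  eliminate (1,0): mult=-2, new row 1: (0, -4, -4, 4); set L[1][0]=-2
  eliminate (2,0): mult=3, new row 2: (0, -4, -6, 6); set L[2][0]=3
  eliminate (3,0): mult=2, new row 3: (0, 8, 2, 0); set L[3][0]=2
k=1: U[1][1]=-4
  eliminate (2,1): mult=1, new row 2: (0, 0, -2, 2); set L[2][1]=1
  eliminate (3,1): mult=-2, new row 3: (0, 0, -6, 8); set L[3][1]=-2
k=2: U[2][2]=-2
  eliminate (3,2): mult=3, new row 3: (0, 0, 0, 2); set L[3][2]=3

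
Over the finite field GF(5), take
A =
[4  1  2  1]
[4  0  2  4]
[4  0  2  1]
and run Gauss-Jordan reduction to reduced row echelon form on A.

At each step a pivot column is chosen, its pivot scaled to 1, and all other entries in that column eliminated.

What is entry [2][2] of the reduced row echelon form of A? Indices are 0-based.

step 1: normalize row 0 (÷4) = (1, 4, 3, 4)
  row 1: subtract 4×row0 = (0, 4, 0, 3)
  row 2: subtract 4×row0 = (0, 4, 0, 0)
step 2: normalize row 1 (÷4) = (0, 1, 0, 2)
  row 0: subtract 4×row1 = (1, 0, 3, 1)
  row 2: subtract 4×row1 = (0, 0, 0, 2)
skip col 2 (zero from row 2)
step 3: normalize row 2 (÷2) = (0, 0, 0, 1)
  row 0: subtract 1×row2 = (1, 0, 3, 0)
  row 1: subtract 2×row2 = (0, 1, 0, 0)

M[2][2] = 0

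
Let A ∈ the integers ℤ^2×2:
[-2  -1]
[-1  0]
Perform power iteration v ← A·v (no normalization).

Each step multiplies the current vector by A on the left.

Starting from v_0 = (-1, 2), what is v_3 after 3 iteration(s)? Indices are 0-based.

v_0 = (-1, 2).
v_1 = A·v_0 = (0, 1).
v_2 = A·v_1 = (-1, 0).
v_3 = A·v_2 = (2, 1).

v_3 = (2, 1)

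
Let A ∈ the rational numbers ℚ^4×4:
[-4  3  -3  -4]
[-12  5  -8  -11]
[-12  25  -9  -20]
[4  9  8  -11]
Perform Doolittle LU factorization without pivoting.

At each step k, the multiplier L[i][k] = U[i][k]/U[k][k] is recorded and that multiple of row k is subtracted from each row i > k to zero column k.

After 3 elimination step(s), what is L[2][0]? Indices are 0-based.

[col 0] pivot -4
  R1 -= 3*R0 → (0, -4, 1, 1)  (L[1][0] := 3)
  R2 -= 3*R0 → (0, 16, 0, -8)  (L[2][0] := 3)
  R3 -= -1*R0 → (0, 12, 5, -15)  (L[3][0] := -1)
[col 1] pivot -4
  R2 -= -4*R1 → (0, 0, 4, -4)  (L[2][1] := -4)
  R3 -= -3*R1 → (0, 0, 8, -12)  (L[3][1] := -3)
[col 2] pivot 4
  R3 -= 2*R2 → (0, 0, 0, -4)  (L[3][2] := 2)

L[2][0] = 3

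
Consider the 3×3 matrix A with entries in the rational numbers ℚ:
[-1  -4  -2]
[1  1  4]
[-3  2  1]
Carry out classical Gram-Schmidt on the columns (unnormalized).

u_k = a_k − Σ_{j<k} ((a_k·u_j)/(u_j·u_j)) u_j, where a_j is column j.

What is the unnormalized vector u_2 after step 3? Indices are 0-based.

Step 1: u_0 = a_0 = (-1, 1, -3).
Step 2: u_1 = a_1 − (-1/11)·u_0 = (-45/11, 12/11, 19/11).
Step 3: u_2 = a_2 − (3/11)·u_0 − (157/230)·u_1 = (49/46, 343/115, 147/230).

u_2 = (49/46, 343/115, 147/230)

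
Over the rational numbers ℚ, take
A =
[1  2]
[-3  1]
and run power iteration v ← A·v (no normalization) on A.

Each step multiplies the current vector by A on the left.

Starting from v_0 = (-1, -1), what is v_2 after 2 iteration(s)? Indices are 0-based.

v_0 = (-1, -1).
v_1 = A·v_0 = (-3, 2).
v_2 = A·v_1 = (1, 11).

v_2 = (1, 11)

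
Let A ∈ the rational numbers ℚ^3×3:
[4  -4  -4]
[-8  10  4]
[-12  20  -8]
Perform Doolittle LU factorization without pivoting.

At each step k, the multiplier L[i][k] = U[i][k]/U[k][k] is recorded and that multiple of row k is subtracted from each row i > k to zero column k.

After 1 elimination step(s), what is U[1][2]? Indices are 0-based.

U[1][2] = -4

Step 1: pivot at (0,0) is 4.
  row1 ← row1 − (-2)·row0  ⇒  L[1][0]=-2, U row1=(0, 2, -4)
  row2 ← row2 − (-3)·row0  ⇒  L[2][0]=-3, U row2=(0, 8, -20)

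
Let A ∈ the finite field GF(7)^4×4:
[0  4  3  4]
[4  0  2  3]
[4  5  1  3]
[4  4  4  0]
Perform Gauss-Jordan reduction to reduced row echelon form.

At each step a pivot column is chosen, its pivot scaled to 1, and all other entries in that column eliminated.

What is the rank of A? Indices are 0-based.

step 1: exchange rows 0,1
step 1: normalize row 0 (÷4) = (1, 0, 4, 6)
  row 2: subtract 4×row0 = (0, 5, 6, 0)
  row 3: subtract 4×row0 = (0, 4, 2, 4)
step 2: normalize row 1 (÷4) = (0, 1, 6, 1)
  row 2: subtract 5×row1 = (0, 0, 4, 2)
  row 3: subtract 4×row1 = (0, 0, 6, 0)
step 3: normalize row 2 (÷4) = (0, 0, 1, 4)
  row 0: subtract 4×row2 = (1, 0, 0, 4)
  row 1: subtract 6×row2 = (0, 1, 0, 5)
  row 3: subtract 6×row2 = (0, 0, 0, 4)
step 4: normalize row 3 (÷4) = (0, 0, 0, 1)
  row 0: subtract 4×row3 = (1, 0, 0, 0)
  row 1: subtract 5×row3 = (0, 1, 0, 0)
  row 2: subtract 4×row3 = (0, 0, 1, 0)

rank = 4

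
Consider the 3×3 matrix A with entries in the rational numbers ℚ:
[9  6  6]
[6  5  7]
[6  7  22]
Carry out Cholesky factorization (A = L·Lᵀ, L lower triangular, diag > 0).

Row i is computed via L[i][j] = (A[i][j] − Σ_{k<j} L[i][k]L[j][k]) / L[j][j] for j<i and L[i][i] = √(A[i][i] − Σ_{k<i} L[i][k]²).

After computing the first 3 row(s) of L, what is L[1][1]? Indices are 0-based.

L[1][1] = 1

Step 1: L[0][0] = √(9) = 3.
  L[1][0] = (6) / L[0][0] = 2.
Step 2: L[1][1] = √(1) = 1.
  L[2][0] = (6) / L[0][0] = 2.
  L[2][1] = (3) / L[1][1] = 3.
Step 3: L[2][2] = √(9) = 3.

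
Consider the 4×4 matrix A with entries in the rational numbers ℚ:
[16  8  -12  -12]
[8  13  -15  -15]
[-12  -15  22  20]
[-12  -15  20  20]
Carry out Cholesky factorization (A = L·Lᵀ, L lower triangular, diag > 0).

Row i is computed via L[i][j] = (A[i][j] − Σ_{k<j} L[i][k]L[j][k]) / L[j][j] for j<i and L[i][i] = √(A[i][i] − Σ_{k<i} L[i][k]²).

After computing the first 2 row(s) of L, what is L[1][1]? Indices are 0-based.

L[1][1] = 3

Step 1: L[0][0] = √(16) = 4.
  L[1][0] = (8) / L[0][0] = 2.
Step 2: L[1][1] = √(9) = 3.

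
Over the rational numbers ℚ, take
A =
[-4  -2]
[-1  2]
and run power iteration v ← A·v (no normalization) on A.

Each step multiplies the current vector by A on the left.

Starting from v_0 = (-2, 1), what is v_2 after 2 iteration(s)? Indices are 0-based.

v_0 = (-2, 1).
v_1 = A·v_0 = (6, 4).
v_2 = A·v_1 = (-32, 2).

v_2 = (-32, 2)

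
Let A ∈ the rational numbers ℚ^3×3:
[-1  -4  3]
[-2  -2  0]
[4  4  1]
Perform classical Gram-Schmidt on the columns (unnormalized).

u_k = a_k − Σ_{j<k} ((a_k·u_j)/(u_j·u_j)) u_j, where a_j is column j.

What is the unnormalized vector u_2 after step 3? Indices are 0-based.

Step 1: u_0 = a_0 = (-1, -2, 4).
Step 2: u_1 = a_1 − (8/7)·u_0 = (-20/7, 2/7, -4/7).
Step 3: u_2 = a_2 − (1/21)·u_0 − (-16/15)·u_1 = (0, 2/5, 1/5).

u_2 = (0, 2/5, 1/5)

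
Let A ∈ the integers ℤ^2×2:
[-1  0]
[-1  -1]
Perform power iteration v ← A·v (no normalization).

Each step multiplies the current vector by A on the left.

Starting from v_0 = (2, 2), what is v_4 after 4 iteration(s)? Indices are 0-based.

v_0 = (2, 2).
v_1 = A·v_0 = (-2, -4).
v_2 = A·v_1 = (2, 6).
v_3 = A·v_2 = (-2, -8).
v_4 = A·v_3 = (2, 10).

v_4 = (2, 10)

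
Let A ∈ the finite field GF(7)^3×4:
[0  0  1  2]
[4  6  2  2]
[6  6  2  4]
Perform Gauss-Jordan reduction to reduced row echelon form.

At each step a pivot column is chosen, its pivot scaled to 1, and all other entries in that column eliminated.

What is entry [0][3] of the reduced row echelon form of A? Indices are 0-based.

M[0][3] = 1

step 1: exchange rows 0,1
step 1: normalize row 0 (÷4) = (1, 5, 4, 4)
  row 2: subtract 6×row0 = (0, 4, 6, 1)
step 2: exchange rows 1,2
step 2: normalize row 1 (÷4) = (0, 1, 5, 2)
  row 0: subtract 5×row1 = (1, 0, 0, 1)
step 3: normalize row 2 (÷1) = (0, 0, 1, 2)
  row 1: subtract 5×row2 = (0, 1, 0, 6)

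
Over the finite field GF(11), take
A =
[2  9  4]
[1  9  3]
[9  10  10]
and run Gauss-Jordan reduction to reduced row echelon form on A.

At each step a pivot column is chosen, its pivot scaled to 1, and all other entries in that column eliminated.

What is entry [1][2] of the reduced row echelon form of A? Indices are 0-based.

M[1][2] = 10

pivot(0,0)=2: scale R0 → (1, 10, 2)
  clear (1,0): R1 −= (1)R0 → (0, 10, 1)
  clear (2,0): R2 −= (9)R0 → (0, 8, 3)
pivot(1,1)=10: scale R1 → (0, 1, 10)
  clear (0,1): R0 −= (10)R1 → (1, 0, 1)
  clear (2,1): R2 −= (8)R1 → (0, 0, 0)
col 2: no nonzero at/below row 2; advance.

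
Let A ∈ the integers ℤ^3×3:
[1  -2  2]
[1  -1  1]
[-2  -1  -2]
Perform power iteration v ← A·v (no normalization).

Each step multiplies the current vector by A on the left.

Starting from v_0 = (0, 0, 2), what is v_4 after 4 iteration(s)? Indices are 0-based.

v_4 = (52, 22, -20)

v_0 = (0, 0, 2).
v_1 = A·v_0 = (4, 2, -4).
v_2 = A·v_1 = (-8, -2, -2).
v_3 = A·v_2 = (-8, -8, 22).
v_4 = A·v_3 = (52, 22, -20).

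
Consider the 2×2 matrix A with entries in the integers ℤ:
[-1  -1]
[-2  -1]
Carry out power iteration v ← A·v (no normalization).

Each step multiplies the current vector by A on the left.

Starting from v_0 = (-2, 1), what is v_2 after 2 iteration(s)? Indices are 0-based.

v_0 = (-2, 1).
v_1 = A·v_0 = (1, 3).
v_2 = A·v_1 = (-4, -5).

v_2 = (-4, -5)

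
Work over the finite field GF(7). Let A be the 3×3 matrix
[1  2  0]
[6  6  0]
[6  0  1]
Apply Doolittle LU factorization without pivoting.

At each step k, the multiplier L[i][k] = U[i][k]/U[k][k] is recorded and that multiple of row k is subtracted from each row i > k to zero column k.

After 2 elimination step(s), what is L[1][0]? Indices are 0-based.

L[1][0] = 6

Step 1: pivot at (0,0) is 1.
  row1 ← row1 − (6)·row0  ⇒  L[1][0]=6, U row1=(0, 1, 0)
  row2 ← row2 − (6)·row0  ⇒  L[2][0]=6, U row2=(0, 2, 1)
Step 2: pivot at (1,1) is 1.
  row2 ← row2 − (2)·row1  ⇒  L[2][1]=2, U row2=(0, 0, 1)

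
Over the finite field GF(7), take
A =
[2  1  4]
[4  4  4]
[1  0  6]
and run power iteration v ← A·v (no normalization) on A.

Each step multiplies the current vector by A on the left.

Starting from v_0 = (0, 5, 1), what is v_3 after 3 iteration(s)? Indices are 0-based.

v_0 = (0, 5, 1).
v_1 = A·v_0 = (2, 3, 6).
v_2 = A·v_1 = (3, 2, 3).
v_3 = A·v_2 = (6, 4, 0).

v_3 = (6, 4, 0)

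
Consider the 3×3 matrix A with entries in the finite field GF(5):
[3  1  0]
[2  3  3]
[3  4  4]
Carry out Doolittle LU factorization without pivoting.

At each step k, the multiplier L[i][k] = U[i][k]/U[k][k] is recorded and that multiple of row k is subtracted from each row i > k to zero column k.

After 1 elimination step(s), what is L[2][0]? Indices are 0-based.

Step 1: pivot at (0,0) is 3.
  row1 ← row1 − (4)·row0  ⇒  L[1][0]=4, U row1=(0, 4, 3)
  row2 ← row2 − (1)·row0  ⇒  L[2][0]=1, U row2=(0, 3, 4)

L[2][0] = 1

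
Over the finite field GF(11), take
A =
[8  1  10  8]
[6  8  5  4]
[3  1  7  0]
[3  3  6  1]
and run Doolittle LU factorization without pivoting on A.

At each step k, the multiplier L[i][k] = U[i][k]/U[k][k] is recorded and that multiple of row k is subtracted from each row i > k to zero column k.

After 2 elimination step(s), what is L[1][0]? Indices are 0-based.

L[1][0] = 9

k=0: U[0][0]=8
  eliminate (1,0): mult=9, new row 1: (0, 10, 3, 9); set L[1][0]=9
  eliminate (2,0): mult=10, new row 2: (0, 2, 6, 8); set L[2][0]=10
  eliminate (3,0): mult=10, new row 3: (0, 4, 5, 9); set L[3][0]=10
k=1: U[1][1]=10
  eliminate (2,1): mult=9, new row 2: (0, 0, 1, 4); set L[2][1]=9
  eliminate (3,1): mult=7, new row 3: (0, 0, 6, 1); set L[3][1]=7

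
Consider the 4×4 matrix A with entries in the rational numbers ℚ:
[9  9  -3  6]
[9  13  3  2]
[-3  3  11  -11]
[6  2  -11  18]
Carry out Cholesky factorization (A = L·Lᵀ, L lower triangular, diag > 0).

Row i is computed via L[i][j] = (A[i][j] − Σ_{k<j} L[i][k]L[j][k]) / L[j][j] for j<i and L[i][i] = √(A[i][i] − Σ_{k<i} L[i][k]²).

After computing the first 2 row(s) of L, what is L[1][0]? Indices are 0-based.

Step 1: L[0][0] = √(9) = 3.
  L[1][0] = (9) / L[0][0] = 3.
Step 2: L[1][1] = √(4) = 2.

L[1][0] = 3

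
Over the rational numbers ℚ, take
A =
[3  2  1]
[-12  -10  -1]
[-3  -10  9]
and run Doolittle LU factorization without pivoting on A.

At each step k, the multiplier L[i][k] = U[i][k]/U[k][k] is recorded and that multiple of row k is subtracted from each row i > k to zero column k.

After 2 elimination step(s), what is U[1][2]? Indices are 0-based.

U[1][2] = 3

[col 0] pivot 3
  R1 -= -4*R0 → (0, -2, 3)  (L[1][0] := -4)
  R2 -= -1*R0 → (0, -8, 10)  (L[2][0] := -1)
[col 1] pivot -2
  R2 -= 4*R1 → (0, 0, -2)  (L[2][1] := 4)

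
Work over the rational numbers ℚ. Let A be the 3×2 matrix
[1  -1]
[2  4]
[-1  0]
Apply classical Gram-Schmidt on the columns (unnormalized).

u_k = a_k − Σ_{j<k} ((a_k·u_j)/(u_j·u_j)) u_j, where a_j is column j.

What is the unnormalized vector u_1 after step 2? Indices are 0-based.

Step 1: u_0 = a_0 = (1, 2, -1).
Step 2: u_1 = a_1 − (7/6)·u_0 = (-13/6, 5/3, 7/6).

u_1 = (-13/6, 5/3, 7/6)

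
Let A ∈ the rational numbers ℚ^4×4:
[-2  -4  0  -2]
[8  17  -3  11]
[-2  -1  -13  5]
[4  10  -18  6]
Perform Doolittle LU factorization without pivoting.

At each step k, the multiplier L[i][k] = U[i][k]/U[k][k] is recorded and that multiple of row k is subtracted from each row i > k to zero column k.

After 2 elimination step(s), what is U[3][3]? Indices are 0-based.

[col 0] pivot -2
  R1 -= -4*R0 → (0, 1, -3, 3)  (L[1][0] := -4)
  R2 -= 1*R0 → (0, 3, -13, 7)  (L[2][0] := 1)
  R3 -= -2*R0 → (0, 2, -18, 2)  (L[3][0] := -2)
[col 1] pivot 1
  R2 -= 3*R1 → (0, 0, -4, -2)  (L[2][1] := 3)
  R3 -= 2*R1 → (0, 0, -12, -4)  (L[3][1] := 2)

U[3][3] = -4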